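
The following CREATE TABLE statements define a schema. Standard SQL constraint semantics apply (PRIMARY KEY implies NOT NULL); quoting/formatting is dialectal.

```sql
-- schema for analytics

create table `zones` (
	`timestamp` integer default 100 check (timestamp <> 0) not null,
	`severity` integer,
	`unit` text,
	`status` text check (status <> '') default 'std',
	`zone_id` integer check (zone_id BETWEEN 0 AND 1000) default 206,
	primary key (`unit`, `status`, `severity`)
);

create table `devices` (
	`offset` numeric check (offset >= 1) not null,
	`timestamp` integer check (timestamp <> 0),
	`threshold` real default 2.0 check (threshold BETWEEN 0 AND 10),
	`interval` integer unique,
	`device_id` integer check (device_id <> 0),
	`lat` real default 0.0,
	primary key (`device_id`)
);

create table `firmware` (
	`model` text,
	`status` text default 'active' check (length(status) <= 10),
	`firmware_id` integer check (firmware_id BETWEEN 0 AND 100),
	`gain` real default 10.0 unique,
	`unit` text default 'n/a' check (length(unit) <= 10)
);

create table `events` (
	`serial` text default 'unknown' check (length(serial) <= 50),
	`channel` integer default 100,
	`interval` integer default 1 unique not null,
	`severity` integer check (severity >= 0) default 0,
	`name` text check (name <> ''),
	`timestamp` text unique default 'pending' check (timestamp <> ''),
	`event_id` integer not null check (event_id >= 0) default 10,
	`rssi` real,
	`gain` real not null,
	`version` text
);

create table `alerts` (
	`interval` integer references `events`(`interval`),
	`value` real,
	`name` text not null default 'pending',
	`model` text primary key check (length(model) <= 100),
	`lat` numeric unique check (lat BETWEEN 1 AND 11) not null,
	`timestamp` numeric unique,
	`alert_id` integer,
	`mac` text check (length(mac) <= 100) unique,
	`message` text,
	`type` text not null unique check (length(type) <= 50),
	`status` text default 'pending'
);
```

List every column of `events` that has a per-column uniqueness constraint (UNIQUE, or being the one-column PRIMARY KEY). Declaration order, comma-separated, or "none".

- serial: no UNIQUE or single-column PK constraint.
- channel: no UNIQUE or single-column PK constraint.
- interval: declared UNIQUE → unique.
- severity: no UNIQUE or single-column PK constraint.
- name: no UNIQUE or single-column PK constraint.
- timestamp: declared UNIQUE → unique.
- event_id: no UNIQUE or single-column PK constraint.
- rssi: no UNIQUE or single-column PK constraint.
- gain: no UNIQUE or single-column PK constraint.
- version: no UNIQUE or single-column PK constraint.

interval, timestamp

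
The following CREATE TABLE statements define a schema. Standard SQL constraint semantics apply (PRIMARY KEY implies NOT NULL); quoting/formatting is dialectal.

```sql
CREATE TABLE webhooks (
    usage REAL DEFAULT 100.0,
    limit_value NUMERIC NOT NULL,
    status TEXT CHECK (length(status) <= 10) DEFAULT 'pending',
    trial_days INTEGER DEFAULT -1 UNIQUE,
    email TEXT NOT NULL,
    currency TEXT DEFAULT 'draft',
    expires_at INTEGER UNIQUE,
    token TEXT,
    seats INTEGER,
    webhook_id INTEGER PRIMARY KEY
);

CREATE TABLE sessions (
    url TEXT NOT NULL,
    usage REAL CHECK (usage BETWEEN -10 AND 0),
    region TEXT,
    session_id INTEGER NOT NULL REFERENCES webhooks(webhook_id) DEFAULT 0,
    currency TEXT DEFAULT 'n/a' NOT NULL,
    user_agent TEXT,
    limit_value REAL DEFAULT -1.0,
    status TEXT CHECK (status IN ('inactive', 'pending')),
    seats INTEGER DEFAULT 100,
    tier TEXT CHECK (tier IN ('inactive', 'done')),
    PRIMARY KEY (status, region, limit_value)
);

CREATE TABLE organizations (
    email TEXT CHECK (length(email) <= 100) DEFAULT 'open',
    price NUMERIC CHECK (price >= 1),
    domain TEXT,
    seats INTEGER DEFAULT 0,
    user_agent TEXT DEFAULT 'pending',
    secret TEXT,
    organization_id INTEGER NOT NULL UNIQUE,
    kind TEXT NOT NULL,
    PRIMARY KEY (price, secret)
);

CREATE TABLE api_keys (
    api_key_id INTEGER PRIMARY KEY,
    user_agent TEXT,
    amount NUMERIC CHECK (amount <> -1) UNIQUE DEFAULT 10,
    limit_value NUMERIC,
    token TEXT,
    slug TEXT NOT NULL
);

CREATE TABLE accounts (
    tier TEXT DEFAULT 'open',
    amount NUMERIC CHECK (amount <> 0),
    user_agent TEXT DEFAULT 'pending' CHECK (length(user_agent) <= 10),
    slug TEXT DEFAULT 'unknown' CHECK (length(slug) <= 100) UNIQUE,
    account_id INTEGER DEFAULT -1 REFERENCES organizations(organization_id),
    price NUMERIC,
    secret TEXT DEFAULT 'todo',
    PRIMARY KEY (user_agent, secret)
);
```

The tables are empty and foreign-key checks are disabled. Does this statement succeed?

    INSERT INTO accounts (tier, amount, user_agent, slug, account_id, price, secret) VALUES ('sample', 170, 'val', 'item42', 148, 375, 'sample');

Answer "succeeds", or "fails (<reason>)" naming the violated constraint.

succeeds

NOT NULL columns: secret is supplied; user_agent is supplied.
CHECK constraints: 170 satisfies (amount <> 0); 'val' satisfies (length(user_agent) <= 10); 'item42' satisfies (length(slug) <= 100).
No constraint is violated.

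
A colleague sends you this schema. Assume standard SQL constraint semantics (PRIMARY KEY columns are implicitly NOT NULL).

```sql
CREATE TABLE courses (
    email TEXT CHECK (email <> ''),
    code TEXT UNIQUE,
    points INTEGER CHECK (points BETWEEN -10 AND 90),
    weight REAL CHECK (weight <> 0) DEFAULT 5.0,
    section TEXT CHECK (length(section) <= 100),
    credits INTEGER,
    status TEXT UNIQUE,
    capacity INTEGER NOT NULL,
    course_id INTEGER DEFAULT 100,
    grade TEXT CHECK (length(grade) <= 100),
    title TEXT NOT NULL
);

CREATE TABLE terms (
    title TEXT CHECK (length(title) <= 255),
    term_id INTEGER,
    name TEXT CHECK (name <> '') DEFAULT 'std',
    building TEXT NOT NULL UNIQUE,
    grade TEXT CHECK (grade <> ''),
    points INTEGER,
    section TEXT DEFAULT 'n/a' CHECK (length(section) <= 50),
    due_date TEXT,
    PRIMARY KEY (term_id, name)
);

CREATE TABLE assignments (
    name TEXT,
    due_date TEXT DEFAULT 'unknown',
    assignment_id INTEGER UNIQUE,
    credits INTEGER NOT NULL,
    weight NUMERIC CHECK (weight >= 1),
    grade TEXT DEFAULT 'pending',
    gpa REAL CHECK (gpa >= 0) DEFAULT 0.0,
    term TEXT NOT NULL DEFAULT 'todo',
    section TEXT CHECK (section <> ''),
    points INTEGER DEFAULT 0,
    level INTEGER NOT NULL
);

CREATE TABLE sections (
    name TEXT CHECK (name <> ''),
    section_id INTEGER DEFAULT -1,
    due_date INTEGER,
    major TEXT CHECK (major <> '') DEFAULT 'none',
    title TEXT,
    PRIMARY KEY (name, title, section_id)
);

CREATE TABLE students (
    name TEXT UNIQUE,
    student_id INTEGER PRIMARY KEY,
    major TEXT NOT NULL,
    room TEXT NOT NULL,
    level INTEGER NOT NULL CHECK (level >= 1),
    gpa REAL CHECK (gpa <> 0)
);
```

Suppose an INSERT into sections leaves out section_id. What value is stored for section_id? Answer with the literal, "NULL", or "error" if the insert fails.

-1

section_id has an explicit DEFAULT -1.
When the column is omitted from an INSERT, that default is used.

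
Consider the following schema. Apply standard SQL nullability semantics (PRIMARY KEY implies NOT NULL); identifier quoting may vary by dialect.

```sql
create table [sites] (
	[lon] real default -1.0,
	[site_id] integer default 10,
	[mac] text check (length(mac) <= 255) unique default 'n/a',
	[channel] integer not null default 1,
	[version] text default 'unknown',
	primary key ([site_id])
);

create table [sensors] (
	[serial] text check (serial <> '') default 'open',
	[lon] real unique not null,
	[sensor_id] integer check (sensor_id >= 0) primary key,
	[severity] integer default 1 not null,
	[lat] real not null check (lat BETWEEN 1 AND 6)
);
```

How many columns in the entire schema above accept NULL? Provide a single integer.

sites: 3 nullable (lon, mac, version — PK (site_id) and explicit NOT NULL columns excluded).
sensors: 1 nullable (serial — PK (sensor_id) and explicit NOT NULL columns excluded).
Total: 3 + 1 = 4.

4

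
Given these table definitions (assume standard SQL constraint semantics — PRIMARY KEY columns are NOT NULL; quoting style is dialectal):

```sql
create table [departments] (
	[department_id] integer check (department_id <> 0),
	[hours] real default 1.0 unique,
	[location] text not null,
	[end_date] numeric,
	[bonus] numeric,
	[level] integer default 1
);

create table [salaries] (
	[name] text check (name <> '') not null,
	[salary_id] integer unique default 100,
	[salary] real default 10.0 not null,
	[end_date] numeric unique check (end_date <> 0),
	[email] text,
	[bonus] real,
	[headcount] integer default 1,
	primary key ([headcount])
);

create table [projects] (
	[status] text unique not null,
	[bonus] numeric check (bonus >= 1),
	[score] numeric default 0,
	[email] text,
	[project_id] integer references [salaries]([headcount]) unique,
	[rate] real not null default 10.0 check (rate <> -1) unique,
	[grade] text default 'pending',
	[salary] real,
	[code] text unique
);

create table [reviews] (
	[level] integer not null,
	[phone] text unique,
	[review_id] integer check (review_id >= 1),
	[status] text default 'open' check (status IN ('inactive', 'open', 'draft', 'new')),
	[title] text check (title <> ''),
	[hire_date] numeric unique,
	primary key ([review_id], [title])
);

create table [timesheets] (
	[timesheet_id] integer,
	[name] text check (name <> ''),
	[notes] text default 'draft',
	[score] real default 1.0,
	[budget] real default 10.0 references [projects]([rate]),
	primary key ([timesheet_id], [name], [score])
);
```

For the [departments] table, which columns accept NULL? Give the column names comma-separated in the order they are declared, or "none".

department_id, hours, end_date, bonus, level

- department_id: CHECK does not forbid NULL (a CHECK constraint passes when its expression is NULL) → nullable.
- hours: UNIQUE does not imply NOT NULL → nullable.
- location: declared NOT NULL → not nullable.
- end_date: no NOT NULL constraint applies → nullable.
- bonus: no NOT NULL constraint applies → nullable.
- level: DEFAULT only fills an omitted column; an explicit NULL is still allowed → nullable.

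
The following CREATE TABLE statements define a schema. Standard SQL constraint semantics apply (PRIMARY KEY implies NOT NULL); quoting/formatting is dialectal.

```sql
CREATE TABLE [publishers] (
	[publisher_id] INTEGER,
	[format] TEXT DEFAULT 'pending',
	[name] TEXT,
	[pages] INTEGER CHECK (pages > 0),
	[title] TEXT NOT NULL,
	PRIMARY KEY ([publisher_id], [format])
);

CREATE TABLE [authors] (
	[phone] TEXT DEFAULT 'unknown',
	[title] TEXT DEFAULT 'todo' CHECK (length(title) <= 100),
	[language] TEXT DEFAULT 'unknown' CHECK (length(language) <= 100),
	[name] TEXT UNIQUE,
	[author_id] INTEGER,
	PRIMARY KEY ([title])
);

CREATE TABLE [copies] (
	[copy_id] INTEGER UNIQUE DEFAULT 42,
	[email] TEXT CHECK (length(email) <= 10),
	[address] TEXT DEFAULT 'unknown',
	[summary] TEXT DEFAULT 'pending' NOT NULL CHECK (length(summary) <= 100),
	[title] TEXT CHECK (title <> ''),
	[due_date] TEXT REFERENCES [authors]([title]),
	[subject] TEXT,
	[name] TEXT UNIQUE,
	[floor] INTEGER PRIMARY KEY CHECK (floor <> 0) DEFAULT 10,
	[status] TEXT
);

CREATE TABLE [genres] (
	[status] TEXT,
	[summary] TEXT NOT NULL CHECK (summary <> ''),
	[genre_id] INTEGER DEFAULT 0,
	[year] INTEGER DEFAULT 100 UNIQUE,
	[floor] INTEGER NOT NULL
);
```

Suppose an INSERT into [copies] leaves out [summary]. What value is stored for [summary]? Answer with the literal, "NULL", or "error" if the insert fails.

'pending'

summary has an explicit DEFAULT 'pending'.
When the column is omitted from an INSERT, that default is used.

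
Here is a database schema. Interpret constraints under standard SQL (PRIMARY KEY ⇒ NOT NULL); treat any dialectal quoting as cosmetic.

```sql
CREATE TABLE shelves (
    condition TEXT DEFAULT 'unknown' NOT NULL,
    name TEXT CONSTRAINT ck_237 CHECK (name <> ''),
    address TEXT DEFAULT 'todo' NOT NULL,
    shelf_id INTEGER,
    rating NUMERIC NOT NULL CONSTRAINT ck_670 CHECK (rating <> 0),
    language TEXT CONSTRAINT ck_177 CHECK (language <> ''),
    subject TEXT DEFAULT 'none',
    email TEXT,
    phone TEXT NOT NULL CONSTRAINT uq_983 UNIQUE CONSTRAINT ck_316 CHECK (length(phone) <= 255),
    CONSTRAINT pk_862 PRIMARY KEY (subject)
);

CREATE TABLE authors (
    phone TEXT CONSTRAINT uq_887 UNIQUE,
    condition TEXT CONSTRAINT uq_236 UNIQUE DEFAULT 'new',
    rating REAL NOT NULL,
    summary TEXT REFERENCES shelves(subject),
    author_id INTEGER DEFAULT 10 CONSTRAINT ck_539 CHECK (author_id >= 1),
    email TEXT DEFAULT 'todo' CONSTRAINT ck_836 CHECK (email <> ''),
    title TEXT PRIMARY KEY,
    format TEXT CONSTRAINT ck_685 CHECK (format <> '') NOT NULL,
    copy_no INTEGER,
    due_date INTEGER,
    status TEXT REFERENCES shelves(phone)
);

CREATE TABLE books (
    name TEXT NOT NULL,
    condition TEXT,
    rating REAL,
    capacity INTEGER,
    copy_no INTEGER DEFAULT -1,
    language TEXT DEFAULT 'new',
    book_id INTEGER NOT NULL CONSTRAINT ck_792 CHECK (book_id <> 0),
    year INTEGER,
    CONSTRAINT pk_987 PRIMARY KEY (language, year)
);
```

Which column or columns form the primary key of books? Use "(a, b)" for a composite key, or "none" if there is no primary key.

A table-level PRIMARY KEY clause names 2 columns: language, year.
This is a composite key — the combination is unique, not each column individually.

(language, year)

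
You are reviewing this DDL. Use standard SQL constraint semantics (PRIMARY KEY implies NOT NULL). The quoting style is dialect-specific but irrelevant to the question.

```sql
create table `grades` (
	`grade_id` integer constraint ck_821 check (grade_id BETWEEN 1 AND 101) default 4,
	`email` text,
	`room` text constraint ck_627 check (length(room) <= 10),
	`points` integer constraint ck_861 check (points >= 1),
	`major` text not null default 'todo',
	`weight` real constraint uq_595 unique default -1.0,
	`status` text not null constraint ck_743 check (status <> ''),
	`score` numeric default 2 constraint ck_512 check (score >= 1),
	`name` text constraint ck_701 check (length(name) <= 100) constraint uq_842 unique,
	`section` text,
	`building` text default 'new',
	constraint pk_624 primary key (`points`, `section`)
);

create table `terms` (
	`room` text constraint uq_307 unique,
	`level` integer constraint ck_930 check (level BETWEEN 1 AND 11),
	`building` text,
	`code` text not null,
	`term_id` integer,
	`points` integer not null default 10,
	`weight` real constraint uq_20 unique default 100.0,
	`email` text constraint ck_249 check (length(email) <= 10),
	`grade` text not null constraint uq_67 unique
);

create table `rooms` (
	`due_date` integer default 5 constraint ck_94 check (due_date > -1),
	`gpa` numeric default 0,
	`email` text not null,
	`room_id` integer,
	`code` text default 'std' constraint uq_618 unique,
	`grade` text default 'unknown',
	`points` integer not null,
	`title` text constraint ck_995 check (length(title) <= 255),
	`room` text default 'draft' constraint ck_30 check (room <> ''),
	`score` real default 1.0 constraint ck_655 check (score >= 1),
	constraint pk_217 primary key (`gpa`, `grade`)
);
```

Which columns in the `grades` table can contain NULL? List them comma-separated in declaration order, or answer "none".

grade_id, email, room, weight, score, name, building

- grade_id: CHECK does not forbid NULL (a CHECK constraint passes when its expression is NULL) → nullable.
- email: no NOT NULL constraint applies → nullable.
- room: CHECK does not forbid NULL (a CHECK constraint passes when its expression is NULL) → nullable.
- points: part of the PRIMARY KEY, which implies NOT NULL → not nullable.
- major: declared NOT NULL → not nullable.
- weight: UNIQUE does not imply NOT NULL → nullable.
- status: declared NOT NULL → not nullable.
- score: CHECK does not forbid NULL (a CHECK constraint passes when its expression is NULL) → nullable.
- name: CHECK does not forbid NULL (a CHECK constraint passes when its expression is NULL) → nullable.
- section: part of the PRIMARY KEY, which implies NOT NULL → not nullable.
- building: DEFAULT only fills an omitted column; an explicit NULL is still allowed → nullable.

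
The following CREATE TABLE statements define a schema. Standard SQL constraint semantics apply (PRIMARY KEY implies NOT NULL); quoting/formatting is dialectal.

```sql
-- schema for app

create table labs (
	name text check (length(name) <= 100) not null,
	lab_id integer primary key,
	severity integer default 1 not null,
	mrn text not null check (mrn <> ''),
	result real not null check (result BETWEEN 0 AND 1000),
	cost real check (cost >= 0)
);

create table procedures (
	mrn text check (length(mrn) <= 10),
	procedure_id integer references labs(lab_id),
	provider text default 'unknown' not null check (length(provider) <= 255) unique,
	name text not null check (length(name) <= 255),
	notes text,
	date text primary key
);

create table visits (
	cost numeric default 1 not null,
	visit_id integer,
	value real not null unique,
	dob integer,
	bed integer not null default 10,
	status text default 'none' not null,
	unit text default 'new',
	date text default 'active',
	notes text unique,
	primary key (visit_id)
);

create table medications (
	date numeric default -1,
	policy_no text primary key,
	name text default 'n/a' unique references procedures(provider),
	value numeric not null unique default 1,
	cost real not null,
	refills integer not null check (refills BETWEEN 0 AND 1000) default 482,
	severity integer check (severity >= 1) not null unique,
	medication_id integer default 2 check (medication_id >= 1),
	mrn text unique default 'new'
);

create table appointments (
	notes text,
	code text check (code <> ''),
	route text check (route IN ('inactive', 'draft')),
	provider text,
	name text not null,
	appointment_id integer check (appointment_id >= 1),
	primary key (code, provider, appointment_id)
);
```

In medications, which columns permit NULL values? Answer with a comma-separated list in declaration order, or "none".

date, name, medication_id, mrn

- date: DEFAULT only fills an omitted column; an explicit NULL is still allowed → nullable.
- policy_no: part of the PRIMARY KEY, which implies NOT NULL → not nullable.
- name: a foreign key column may be NULL unless separately constrained → nullable.
- value: declared NOT NULL → not nullable.
- cost: declared NOT NULL → not nullable.
- refills: declared NOT NULL → not nullable.
- severity: declared NOT NULL → not nullable.
- medication_id: CHECK does not forbid NULL (a CHECK constraint passes when its expression is NULL) → nullable.
- mrn: UNIQUE does not imply NOT NULL → nullable.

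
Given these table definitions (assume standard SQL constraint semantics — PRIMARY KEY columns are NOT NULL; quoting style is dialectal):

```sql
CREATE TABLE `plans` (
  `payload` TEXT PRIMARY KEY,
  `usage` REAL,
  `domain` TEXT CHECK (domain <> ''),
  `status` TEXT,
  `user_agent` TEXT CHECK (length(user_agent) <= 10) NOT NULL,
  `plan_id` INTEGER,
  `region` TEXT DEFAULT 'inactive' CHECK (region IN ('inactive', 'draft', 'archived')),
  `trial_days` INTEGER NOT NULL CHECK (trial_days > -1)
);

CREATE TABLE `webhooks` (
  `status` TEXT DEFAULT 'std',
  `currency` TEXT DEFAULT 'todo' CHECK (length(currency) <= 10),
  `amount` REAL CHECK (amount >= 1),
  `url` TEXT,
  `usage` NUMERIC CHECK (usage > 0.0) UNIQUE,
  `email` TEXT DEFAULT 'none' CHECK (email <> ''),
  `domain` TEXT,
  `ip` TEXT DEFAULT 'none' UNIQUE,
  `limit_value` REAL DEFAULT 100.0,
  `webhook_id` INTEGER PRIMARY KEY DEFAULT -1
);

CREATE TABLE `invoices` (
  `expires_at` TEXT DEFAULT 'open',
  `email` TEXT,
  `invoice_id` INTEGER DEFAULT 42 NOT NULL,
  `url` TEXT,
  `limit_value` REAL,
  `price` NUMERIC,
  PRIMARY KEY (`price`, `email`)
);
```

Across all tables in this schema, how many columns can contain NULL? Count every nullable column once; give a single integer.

plans: 5 nullable (usage, domain, status, plan_id, region — PK (payload) and explicit NOT NULL columns excluded).
webhooks: 9 nullable (status, currency, amount, url, usage, email, domain, ip, limit_value — PK (webhook_id) and explicit NOT NULL columns excluded).
invoices: 3 nullable (expires_at, url, limit_value — PK (price, email) and explicit NOT NULL columns excluded).
Total: 5 + 9 + 3 = 17.

17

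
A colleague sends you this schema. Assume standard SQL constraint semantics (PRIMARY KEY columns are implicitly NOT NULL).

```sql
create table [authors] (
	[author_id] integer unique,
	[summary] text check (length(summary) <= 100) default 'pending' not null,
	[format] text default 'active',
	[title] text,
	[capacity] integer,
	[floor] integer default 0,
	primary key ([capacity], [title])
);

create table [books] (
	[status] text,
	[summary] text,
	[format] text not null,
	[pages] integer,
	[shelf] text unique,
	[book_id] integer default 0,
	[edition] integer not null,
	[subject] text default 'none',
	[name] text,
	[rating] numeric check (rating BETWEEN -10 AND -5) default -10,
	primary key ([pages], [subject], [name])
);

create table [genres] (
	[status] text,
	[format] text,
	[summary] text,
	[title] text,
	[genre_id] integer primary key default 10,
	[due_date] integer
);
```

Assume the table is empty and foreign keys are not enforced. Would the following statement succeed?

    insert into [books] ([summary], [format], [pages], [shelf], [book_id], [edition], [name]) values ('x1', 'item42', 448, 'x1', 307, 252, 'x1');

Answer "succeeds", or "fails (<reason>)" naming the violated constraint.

succeeds

NOT NULL columns: edition is supplied; format is supplied; name is supplied; pages is supplied; subject defaults to 'none'.
No constraint is violated.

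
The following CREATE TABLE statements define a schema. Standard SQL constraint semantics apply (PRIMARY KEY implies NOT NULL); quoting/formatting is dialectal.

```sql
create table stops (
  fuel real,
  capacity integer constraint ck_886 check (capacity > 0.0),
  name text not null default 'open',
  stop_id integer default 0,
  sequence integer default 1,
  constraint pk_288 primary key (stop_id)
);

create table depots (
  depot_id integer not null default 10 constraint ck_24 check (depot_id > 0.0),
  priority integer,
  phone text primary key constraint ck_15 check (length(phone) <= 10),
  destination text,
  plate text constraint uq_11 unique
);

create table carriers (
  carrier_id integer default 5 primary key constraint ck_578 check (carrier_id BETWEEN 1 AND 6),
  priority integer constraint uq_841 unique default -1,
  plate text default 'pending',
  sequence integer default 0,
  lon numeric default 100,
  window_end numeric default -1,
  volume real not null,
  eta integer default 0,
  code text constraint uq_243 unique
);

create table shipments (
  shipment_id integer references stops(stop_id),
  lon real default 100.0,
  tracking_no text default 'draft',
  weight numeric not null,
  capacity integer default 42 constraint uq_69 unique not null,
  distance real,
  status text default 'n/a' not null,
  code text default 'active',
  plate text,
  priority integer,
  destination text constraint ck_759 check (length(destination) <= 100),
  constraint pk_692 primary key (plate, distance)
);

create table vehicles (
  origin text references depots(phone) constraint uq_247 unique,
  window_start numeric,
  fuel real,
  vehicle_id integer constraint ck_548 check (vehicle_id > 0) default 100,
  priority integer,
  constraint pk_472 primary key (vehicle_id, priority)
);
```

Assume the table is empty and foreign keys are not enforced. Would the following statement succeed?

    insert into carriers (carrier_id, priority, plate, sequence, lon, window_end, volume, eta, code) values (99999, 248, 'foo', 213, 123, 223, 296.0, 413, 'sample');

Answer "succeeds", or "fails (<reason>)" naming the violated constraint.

The value 99999 for carrier_id violates CHECK (carrier_id BETWEEN 1 AND 6).

fails (CHECK on carrier_id)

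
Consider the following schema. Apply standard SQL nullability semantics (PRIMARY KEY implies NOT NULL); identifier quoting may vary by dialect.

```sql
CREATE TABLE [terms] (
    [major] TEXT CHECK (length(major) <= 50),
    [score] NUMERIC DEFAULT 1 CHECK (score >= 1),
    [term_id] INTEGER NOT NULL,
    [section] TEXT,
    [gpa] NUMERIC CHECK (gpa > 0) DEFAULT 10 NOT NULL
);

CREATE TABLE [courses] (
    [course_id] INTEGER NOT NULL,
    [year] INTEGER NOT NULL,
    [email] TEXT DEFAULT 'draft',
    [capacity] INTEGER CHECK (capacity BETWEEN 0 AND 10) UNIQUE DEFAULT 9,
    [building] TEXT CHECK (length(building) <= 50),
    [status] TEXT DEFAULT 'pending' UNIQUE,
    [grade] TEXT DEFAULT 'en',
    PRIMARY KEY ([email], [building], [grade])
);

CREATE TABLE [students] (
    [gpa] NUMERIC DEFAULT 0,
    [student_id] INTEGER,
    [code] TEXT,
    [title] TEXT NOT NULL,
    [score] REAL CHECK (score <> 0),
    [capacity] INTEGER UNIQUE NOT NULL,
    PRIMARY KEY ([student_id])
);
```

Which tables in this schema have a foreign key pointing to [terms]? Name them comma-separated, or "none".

No REFERENCES clause anywhere in the schema names terms.

none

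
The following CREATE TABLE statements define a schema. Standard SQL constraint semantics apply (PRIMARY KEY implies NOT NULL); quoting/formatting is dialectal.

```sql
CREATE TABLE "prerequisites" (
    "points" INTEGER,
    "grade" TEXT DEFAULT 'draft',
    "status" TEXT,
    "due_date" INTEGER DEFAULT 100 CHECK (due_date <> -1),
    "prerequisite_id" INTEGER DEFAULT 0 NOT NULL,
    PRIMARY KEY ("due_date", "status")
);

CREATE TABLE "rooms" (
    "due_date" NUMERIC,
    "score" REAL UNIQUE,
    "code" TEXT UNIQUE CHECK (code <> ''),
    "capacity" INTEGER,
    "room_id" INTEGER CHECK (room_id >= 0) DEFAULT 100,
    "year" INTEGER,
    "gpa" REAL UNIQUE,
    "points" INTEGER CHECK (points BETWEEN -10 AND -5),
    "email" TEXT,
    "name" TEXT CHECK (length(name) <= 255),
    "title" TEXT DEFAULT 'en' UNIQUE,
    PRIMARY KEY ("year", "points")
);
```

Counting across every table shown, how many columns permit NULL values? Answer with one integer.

11

prerequisites: 2 nullable (points, grade — PK (due_date, status) and explicit NOT NULL columns excluded).
rooms: 9 nullable (due_date, score, code, capacity, room_id, gpa, email, name, title — PK (year, points) and explicit NOT NULL columns excluded).
Total: 2 + 9 = 11.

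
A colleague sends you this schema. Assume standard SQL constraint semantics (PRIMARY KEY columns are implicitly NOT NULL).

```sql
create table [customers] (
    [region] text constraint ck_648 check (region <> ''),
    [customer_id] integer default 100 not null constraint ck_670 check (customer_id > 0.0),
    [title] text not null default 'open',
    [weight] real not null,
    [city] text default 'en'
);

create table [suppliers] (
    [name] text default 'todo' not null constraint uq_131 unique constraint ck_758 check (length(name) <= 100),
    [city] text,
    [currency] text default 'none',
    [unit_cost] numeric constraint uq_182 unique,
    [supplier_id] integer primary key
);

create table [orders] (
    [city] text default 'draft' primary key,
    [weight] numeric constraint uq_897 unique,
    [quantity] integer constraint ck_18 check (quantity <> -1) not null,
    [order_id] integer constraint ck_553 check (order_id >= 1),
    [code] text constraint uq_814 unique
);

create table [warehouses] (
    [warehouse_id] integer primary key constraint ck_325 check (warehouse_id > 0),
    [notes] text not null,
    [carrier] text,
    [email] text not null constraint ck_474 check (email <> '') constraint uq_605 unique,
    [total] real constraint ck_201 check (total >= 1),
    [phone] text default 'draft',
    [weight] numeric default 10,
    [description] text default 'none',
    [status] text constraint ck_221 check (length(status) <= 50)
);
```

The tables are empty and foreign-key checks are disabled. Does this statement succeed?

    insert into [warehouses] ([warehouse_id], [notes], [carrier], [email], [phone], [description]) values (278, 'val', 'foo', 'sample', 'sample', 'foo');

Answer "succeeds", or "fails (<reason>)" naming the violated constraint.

NOT NULL columns: email is supplied; notes is supplied; warehouse_id is supplied.
CHECK constraints: 278 satisfies (warehouse_id > 0); 'sample' satisfies (email <> '').
No constraint is violated.

succeeds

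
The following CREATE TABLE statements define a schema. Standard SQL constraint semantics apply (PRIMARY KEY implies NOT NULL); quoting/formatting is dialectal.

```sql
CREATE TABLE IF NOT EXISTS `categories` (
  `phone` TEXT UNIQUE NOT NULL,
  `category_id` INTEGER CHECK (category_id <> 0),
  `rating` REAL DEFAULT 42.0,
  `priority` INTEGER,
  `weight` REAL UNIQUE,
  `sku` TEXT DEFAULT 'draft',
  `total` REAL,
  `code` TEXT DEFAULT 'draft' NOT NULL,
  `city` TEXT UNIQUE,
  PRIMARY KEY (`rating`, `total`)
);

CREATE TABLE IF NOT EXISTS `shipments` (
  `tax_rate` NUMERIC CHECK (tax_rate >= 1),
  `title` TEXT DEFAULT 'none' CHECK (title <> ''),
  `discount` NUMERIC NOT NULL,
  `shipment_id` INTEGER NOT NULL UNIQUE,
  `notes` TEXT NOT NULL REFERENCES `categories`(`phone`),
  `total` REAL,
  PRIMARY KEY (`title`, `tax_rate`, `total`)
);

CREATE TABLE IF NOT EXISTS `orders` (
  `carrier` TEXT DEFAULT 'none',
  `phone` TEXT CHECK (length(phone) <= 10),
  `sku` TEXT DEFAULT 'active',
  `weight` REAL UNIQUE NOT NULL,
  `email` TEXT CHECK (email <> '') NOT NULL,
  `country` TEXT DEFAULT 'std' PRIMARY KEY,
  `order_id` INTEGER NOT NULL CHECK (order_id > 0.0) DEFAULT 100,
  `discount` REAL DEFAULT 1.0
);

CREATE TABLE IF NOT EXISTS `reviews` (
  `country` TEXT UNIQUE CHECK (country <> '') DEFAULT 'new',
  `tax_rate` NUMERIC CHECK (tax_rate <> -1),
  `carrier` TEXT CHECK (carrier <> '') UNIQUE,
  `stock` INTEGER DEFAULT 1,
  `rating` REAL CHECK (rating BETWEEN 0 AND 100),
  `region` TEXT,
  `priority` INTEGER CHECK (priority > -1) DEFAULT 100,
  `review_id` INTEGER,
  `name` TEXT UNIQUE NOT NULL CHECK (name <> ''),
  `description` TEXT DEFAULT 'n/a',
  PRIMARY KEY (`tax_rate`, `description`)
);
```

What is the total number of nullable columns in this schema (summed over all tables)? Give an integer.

categories: 5 nullable (category_id, priority, weight, sku, city — PK (rating, total) and explicit NOT NULL columns excluded).
shipments: 0 nullable (none — PK (title, tax_rate, total) and explicit NOT NULL columns excluded).
orders: 4 nullable (carrier, phone, sku, discount — PK (country) and explicit NOT NULL columns excluded).
reviews: 7 nullable (country, carrier, stock, rating, region, priority, review_id — PK (tax_rate, description) and explicit NOT NULL columns excluded).
Total: 5 + 0 + 4 + 7 = 16.

16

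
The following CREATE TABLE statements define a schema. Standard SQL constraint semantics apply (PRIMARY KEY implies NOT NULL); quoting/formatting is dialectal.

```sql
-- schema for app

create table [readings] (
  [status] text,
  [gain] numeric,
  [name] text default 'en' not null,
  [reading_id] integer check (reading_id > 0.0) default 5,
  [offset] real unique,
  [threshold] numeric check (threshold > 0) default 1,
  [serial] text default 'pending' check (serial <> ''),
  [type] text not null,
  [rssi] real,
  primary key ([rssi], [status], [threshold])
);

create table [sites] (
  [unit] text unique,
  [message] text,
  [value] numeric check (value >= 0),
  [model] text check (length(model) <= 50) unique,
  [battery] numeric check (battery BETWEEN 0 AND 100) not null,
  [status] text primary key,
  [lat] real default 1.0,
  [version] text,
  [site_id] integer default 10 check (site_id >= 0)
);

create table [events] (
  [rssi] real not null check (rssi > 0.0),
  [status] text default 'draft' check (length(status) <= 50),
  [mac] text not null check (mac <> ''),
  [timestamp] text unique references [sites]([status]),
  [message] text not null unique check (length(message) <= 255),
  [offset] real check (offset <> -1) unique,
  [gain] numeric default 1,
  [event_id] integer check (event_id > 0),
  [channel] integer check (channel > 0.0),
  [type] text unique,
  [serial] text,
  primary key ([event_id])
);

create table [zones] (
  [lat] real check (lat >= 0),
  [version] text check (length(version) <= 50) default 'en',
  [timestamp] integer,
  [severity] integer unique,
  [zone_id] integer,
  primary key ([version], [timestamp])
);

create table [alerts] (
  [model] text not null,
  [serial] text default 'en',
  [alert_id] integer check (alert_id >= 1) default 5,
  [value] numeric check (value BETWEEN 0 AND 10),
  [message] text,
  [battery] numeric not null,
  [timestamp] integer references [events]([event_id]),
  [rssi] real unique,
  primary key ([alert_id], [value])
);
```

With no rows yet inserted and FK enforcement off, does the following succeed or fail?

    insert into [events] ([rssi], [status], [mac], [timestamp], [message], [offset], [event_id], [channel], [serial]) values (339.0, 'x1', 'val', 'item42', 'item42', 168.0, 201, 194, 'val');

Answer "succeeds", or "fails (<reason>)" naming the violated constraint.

succeeds

NOT NULL columns: event_id is supplied; mac is supplied; message is supplied; rssi is supplied.
CHECK constraints: 339.0 satisfies (rssi > 0.0); 'x1' satisfies (length(status) <= 50); 'val' satisfies (mac <> ''); 'item42' satisfies (length(message) <= 255); 168.0 satisfies (offset <> -1); 201 satisfies (event_id > 0); 194 satisfies (channel > 0.0).
No constraint is violated.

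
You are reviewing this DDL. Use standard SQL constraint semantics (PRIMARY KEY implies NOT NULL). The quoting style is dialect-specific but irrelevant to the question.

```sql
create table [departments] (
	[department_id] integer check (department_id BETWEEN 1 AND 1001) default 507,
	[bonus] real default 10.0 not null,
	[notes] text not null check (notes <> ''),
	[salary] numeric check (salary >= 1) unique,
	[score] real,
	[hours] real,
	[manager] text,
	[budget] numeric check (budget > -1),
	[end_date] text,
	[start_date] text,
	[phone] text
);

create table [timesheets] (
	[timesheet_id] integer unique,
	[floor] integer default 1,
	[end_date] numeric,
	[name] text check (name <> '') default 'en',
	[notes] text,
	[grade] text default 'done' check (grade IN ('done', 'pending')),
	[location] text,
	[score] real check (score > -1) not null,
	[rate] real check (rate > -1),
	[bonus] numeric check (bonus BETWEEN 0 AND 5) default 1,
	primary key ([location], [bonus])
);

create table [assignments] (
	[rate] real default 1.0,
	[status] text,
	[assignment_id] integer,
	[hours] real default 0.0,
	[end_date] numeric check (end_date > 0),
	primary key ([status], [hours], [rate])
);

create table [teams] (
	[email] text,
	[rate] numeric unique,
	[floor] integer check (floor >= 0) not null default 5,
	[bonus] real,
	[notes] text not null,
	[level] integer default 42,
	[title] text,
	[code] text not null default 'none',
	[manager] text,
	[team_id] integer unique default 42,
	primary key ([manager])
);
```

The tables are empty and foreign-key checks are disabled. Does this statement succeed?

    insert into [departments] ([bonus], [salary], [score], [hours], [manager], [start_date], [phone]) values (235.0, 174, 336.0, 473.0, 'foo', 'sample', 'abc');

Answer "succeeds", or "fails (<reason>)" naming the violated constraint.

notes is omitted from the column list and has no DEFAULT, so it would receive NULL.
But notes is declared NOT NULL.

fails (NOT NULL on notes)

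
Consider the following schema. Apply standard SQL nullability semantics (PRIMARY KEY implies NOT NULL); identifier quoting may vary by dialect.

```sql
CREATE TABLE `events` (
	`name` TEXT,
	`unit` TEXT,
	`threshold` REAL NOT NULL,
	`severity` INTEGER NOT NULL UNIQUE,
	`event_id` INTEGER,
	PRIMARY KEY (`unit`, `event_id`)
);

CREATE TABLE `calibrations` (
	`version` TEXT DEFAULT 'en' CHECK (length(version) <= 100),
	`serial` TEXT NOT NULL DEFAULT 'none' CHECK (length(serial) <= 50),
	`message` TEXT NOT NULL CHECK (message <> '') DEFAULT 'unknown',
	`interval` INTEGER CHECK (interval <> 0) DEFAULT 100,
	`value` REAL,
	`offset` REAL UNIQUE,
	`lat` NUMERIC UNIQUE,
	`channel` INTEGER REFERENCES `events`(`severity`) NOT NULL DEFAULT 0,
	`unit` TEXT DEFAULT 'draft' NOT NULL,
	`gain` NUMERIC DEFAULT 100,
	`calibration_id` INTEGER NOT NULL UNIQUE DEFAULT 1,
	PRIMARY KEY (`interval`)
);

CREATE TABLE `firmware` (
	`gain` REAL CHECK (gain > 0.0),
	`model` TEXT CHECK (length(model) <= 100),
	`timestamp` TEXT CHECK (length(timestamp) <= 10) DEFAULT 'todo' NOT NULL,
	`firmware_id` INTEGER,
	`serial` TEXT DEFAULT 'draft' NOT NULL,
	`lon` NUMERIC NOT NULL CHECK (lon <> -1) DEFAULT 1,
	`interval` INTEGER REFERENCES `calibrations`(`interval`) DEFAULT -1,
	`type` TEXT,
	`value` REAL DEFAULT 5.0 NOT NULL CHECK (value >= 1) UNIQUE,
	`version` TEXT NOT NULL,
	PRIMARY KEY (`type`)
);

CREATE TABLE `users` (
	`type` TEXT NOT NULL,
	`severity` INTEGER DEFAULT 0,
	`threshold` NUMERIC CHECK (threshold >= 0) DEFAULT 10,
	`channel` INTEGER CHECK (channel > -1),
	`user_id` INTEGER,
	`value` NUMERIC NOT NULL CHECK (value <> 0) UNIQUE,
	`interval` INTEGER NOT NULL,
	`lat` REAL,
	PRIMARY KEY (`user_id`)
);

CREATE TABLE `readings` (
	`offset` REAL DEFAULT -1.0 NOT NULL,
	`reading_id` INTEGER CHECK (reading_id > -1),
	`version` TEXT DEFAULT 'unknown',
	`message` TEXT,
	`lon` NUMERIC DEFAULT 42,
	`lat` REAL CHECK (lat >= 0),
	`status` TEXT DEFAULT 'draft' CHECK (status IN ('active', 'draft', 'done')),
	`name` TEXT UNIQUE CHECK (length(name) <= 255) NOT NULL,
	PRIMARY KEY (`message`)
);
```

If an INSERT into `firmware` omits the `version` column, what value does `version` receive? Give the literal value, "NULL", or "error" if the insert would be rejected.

error

version has no DEFAULT clause.
Omitting it would insert NULL, but it is declared NOT NULL, so the INSERT fails.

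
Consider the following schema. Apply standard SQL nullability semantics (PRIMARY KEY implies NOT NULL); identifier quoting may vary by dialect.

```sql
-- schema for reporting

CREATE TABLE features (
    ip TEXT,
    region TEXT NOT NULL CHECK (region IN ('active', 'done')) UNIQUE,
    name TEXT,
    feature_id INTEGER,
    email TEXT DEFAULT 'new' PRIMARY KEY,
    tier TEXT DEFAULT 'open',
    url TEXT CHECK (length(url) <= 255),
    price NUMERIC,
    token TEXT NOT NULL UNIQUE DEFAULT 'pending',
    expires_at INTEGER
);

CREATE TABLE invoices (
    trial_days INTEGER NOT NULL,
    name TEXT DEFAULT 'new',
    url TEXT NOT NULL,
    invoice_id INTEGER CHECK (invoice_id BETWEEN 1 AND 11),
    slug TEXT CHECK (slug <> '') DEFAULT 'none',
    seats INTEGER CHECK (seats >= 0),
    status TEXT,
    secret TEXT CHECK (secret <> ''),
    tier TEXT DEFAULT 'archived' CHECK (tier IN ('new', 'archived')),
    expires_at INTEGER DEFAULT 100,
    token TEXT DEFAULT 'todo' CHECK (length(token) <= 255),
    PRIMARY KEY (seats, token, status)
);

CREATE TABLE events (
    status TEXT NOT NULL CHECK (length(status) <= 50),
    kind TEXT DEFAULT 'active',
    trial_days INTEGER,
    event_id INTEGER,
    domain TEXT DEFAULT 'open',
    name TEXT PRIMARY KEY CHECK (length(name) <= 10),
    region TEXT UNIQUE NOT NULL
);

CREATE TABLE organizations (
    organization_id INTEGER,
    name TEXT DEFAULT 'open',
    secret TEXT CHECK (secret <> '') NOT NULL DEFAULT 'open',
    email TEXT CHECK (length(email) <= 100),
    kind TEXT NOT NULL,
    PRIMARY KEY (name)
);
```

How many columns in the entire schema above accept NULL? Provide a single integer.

19

features: 7 nullable (ip, name, feature_id, tier, url, price, expires_at — PK (email) and explicit NOT NULL columns excluded).
invoices: 6 nullable (name, invoice_id, slug, secret, tier, expires_at — PK (seats, token, status) and explicit NOT NULL columns excluded).
events: 4 nullable (kind, trial_days, event_id, domain — PK (name) and explicit NOT NULL columns excluded).
organizations: 2 nullable (organization_id, email — PK (name) and explicit NOT NULL columns excluded).
Total: 7 + 6 + 4 + 2 = 19.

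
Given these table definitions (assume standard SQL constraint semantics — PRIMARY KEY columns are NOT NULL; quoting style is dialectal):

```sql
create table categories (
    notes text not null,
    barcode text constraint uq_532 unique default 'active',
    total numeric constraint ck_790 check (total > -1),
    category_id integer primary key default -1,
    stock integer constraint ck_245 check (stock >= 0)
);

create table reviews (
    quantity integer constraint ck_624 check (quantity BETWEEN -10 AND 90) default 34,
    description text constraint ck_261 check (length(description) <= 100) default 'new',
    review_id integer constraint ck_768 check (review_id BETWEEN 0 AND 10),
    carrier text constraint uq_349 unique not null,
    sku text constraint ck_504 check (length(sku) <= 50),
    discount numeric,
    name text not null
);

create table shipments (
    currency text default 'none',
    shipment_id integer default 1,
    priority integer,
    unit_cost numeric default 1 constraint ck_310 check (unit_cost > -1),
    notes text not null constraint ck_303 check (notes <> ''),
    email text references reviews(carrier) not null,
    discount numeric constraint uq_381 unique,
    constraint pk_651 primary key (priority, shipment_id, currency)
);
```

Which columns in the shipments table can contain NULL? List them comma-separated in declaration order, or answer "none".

unit_cost, discount

- currency: part of the PRIMARY KEY, which implies NOT NULL → not nullable.
- shipment_id: part of the PRIMARY KEY, which implies NOT NULL → not nullable.
- priority: part of the PRIMARY KEY, which implies NOT NULL → not nullable.
- unit_cost: CHECK does not forbid NULL (a CHECK constraint passes when its expression is NULL) → nullable.
- notes: declared NOT NULL → not nullable.
- email: declared NOT NULL → not nullable.
- discount: UNIQUE does not imply NOT NULL → nullable.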